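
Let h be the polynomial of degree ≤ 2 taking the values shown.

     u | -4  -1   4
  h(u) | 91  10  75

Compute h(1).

Write h(u) = au^2 + bu + c. Substituting each data point gives a linear system:
  16a - 4b + c = 91
  a - b + c = 10
  16a + 4b + c = 75
Solving the system yields a = 5, b = -2, c = 3.
So h(u) = 5u² - 2u + 3.
Then h(1) = 6.

6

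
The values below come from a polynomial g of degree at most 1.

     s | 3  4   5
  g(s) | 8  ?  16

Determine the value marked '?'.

12

On equispaced nodes a degree-1 polynomial has vanishing second forward difference, so
  g(3) - 2·g(4) + g(5) = 0.
Substituting the known values and solving for g(4):
  -2·g(4) = -24
  g(4) = 12.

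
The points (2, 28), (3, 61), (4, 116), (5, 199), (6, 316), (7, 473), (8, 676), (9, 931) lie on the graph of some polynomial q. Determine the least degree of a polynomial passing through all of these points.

3

Forward differences of the values at s = 2, 3, 4, 5, 6, 7, 8, 9:
  q  : 28  61  116  199  316  473  676  931
  Δ  : 33  55  83  117  157  203  255
  Δ^2: 22  28  34  40  46  52
  Δ^3: 6  6  6  6  6
  Δ^4: 0  0  0  0
  Δ^5: 0  0  0
  Δ^6: 0  0
  Δ^7: 0
The third differences are constant (6) and nonzero, while all higher differences vanish, so the minimal degree is 3.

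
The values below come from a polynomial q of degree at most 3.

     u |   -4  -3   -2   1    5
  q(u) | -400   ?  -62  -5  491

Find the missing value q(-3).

-181

The 4 known points determine the degree-3 polynomial uniquely.
Write q(u) = au^3 + bu^2 + cu + d. Substituting each data point gives a linear system:
  -64a + 16b - 4c + d = -400
  -8a + 4b - 2c + d = -62
  a + b + c + d = -5
  125a + 25b + 5c + d = 491
Solving the system yields a = 5, b = -5, c = -1, d = -4.
So q(u) = 5u^3 - 5u^2 - u - 4.
Then q(-3) = -181.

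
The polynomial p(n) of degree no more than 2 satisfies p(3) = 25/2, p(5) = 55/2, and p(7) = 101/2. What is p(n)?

p(n) = n^2 - (1/2)n + 5

Write p(n) = an^2 + bn + c. Substituting each data point gives a linear system:
  9a + 3b + c = 25/2
  25a + 5b + c = 55/2
  49a + 7b + c = 101/2
Solving the system yields a = 1, b = -1/2, c = 5.
So p(n) = n^2 - (1/2)n + 5.
Check: p(5) = 55/2. ✓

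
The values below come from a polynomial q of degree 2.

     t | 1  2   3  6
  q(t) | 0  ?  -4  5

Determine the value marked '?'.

-3

The 3 known points determine the degree-2 polynomial uniquely.
Write q(t) = at^2 + bt + c. Substituting each data point gives a linear system:
  a + b + c = 0
  9a + 3b + c = -4
  36a + 6b + c = 5
Solving the system yields a = 1, b = -6, c = 5.
So q(t) = t^2 - 6t + 5.
Then q(2) = -3.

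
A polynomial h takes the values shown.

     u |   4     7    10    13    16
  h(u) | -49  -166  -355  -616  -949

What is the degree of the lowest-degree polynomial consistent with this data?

Forward differences of the values at u = 4, 7, 10, 13, 16:
  h  : -49  -166  -355  -616  -949
  Δ  : -117  -189  -261  -333
  Δ^2: -72  -72  -72
  Δ^3: 0  0
  Δ^4: 0
The second differences are constant (-72) and nonzero, while all higher differences vanish, so the minimal degree is 2.

2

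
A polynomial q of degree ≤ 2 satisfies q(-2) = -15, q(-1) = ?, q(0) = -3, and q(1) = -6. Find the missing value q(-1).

-6

The 3 known points determine the degree-2 polynomial uniquely.
Write q(u) = au^2 + bu + c. Substituting each data point gives a linear system:
  4a - 2b + c = -15
  c = -3
  a + b + c = -6
Solving the system yields a = -3, b = 0, c = -3.
So q(u) = -3u^2 - 3.
Then q(-1) = -6.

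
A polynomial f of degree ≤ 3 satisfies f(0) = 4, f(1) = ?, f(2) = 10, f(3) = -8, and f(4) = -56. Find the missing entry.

The 4 known points determine the degree-3 polynomial uniquely.
Write f(s) = as^3 + bs^2 + cs + d. Substituting each data point gives a linear system:
  d = 4
  8a + 4b + 2c + d = 10
  27a + 9b + 3c + d = -8
  64a + 16b + 4c + d = -56
Solving the system yields a = -2, b = 3, c = 5, d = 4.
So f(s) = -2s^3 + 3s^2 + 5s + 4.
Then f(1) = 10.

10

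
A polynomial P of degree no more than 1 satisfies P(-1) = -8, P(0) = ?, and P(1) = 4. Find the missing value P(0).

The 2 known points determine the degree-1 polynomial uniquely.
Write P(n) = an + b. Substituting each data point gives a linear system:
  -a + b = -8
  a + b = 4
Solving the system yields a = 6, b = -2.
So P(n) = 6n - 2.
Then P(0) = -2.

-2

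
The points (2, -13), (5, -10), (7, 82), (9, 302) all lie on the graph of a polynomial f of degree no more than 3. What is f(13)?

Write f(x) = ax^3 + bx^2 + cx + d. Substituting each data point gives a linear system:
  8a + 4b + 2c + d = -13
  125a + 25b + 5c + d = -10
  343a + 49b + 7c + d = 82
  729a + 81b + 9c + d = 302
Solving the system yields a = 1, b = -5, c = -3, d = 5.
So f(x) = x³ - 5x² - 3x + 5.
Then f(13) = 1318.

1318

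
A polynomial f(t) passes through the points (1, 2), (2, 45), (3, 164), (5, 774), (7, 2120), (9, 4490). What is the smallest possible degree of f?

3

Divided differences on the nodes 1, 2, 3, 5, 7, 9:
  order 0: 2  45  164  774  2120  4490
  order 1: 43  119  305  673  1185
  order 2: 38  62  92  128
  order 3: 6  6  6
  order 4: 0  0
  order 5: 0
The order-3 divided differences are all 6 (nonzero) and every higher order vanishes, so the data lies on a polynomial of degree exactly 3.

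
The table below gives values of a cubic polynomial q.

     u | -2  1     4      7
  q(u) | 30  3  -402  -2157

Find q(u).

Write q(u) = au^3 + bu^2 + cu + d. Substituting each data point gives a linear system:
  -8a + 4b - 2c + d = 30
  a + b + c + d = 3
  64a + 16b + 4c + d = -402
  343a + 49b + 7c + d = -2157
Solving the system yields a = -6, b = -3, c = 6, d = 6.
So q(u) = -6u³ - 3u² + 6u + 6.
Check: q(1) = 3. ✓

q(u) = -6u^3 - 3u^2 + 6u + 6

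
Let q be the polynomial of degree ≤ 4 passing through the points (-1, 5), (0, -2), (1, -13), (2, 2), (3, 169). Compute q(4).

710

Using the Lagrange interpolation formula with nodes -1, 0, 1, 2, 3:
  L_0(s) = s(s - 1)(s - 2)(s - 3) / 24
  L_1(s) = (s + 1)(s - 1)(s - 2)(s - 3) / -6
  L_2(s) = (s + 1)s(s - 2)(s - 3) / 4
  L_3(s) = (s + 1)s(s - 1)(s - 3) / -6
  L_4(s) = (s + 1)s(s - 1)(s - 2) / 24
Then q(s) = 5·L_0(s) - 2·L_1(s) - 13·L_2(s) + 2·L_3(s) + 169·L_4(s).
Expanding and collecting terms gives q(s) = 4s⁴ - 3s³ - 6s² - 6s - 2.
Evaluating at s = 4: q(4) = 710.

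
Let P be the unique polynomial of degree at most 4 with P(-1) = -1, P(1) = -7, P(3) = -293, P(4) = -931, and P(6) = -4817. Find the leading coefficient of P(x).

-4

Write P(x) = ax^4 + bx^3 + cx^2 + dx + e. Substituting each data point gives a linear system:
  a - b + c - d + e = -1
  a + b + c + d + e = -7
  81a + 27b + 9c + 3d + e = -293
  256a + 64b + 16c + 4d + e = -931
  1296a + 216b + 36c + 6d + e = -4817
Solving the system yields a = -4, b = 2, c = -1, d = -5, e = 1.
So P(x) = -4x⁴ + 2x³ - x² - 5x + 1.
The leading coefficient is -4.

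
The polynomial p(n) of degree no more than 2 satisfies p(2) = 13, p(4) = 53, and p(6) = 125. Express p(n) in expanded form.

Using the Lagrange interpolation formula with nodes 2, 4, 6:
  L_0(n) = (n - 4)(n - 6) / 8
  L_1(n) = (n - 2)(n - 6) / -4
  L_2(n) = (n - 2)(n - 4) / 8
Then p(n) = 13·L_0(n) + 53·L_1(n) + 125·L_2(n).
Expanding and collecting terms gives p(n) = 4n^2 - 4n + 5.
Check: p(4) = 53. ✓

p(n) = 4n^2 - 4n + 5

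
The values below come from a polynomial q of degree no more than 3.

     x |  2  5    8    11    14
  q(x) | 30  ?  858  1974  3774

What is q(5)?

On equispaced nodes a degree-3 polynomial has vanishing fourth forward difference, so
  q(2) - 4·q(5) + 6·q(8) - 4·q(11) + q(14) = 0.
Substituting the known values and solving for q(5):
  -4·q(5) = -1056
  q(5) = 264.

264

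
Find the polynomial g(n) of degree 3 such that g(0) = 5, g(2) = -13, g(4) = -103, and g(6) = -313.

g(n) = -n^3 - 3n^2 + n + 5

Using the Lagrange interpolation formula with nodes 0, 2, 4, 6:
  L_0(n) = (n - 2)(n - 4)(n - 6) / -48
  L_1(n) = n(n - 4)(n - 6) / 16
  L_2(n) = n(n - 2)(n - 6) / -16
  L_3(n) = n(n - 2)(n - 4) / 48
Then g(n) = 5·L_0(n) - 13·L_1(n) - 103·L_2(n) - 313·L_3(n).
Expanding and collecting terms gives g(n) = -n^3 - 3n^2 + n + 5.
Check: g(4) = -103. ✓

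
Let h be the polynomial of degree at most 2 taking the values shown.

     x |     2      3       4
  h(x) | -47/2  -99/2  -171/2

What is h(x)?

Using the Lagrange interpolation formula with nodes 2, 3, 4:
  L_0(x) = (x - 3)(x - 4) / 2
  L_1(x) = (x - 2)(x - 4) / -1
  L_2(x) = (x - 2)(x - 3) / 2
Then h(x) = -47/2·L_0(x) - 99/2·L_1(x) - 171/2·L_2(x).
Expanding and collecting terms gives h(x) = -5x^2 - x - 3/2.
Check: h(3) = -99/2. ✓

h(x) = -5x^2 - x - 3/2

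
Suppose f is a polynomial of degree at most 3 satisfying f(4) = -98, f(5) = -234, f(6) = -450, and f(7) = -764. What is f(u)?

Write f(u) = au^3 + bu^2 + cu + d. Substituting each data point gives a linear system:
  64a + 16b + 4c + d = -98
  125a + 25b + 5c + d = -234
  216a + 36b + 6c + d = -450
  343a + 49b + 7c + d = -764
Solving the system yields a = -3, b = 5, c = 2, d = 6.
So f(u) = -3u^3 + 5u^2 + 2u + 6.
Check: f(6) = -450. ✓

f(u) = -3u^3 + 5u^2 + 2u + 6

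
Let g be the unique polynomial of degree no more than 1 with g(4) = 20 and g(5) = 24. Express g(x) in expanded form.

Using the Lagrange interpolation formula with nodes 4, 5:
  L_0(x) = (x - 5) / -1
  L_1(x) = (x - 4) / 1
Then g(x) = 20·L_0(x) + 24·L_1(x).
Expanding and collecting terms gives g(x) = 4x + 4.
Check: g(4) = 20. ✓

g(x) = 4x + 4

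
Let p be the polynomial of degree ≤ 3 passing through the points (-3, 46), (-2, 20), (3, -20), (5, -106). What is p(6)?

Using the Lagrange interpolation formula with nodes -3, -2, 3, 5:
  L_0(x) = (x + 2)(x - 3)(x - 5) / -48
  L_1(x) = (x + 3)(x - 3)(x - 5) / 35
  L_2(x) = (x + 3)(x + 2)(x - 5) / -60
  L_3(x) = (x + 3)(x + 2)(x - 3) / 112
Then p(x) = 46·L_0(x) + 20·L_1(x) - 20·L_2(x) - 106·L_3(x).
Expanding and collecting terms gives p(x) = -x^3 + x^2 - 2x + 4.
Evaluating at x = 6: p(6) = -188.

-188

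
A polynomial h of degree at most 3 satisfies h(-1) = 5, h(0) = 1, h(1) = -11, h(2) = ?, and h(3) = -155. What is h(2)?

-55

On equispaced nodes a degree-3 polynomial has vanishing fourth forward difference, so
  h(-1) - 4·h(0) + 6·h(1) - 4·h(2) + h(3) = 0.
Substituting the known values and solving for h(2):
  -4·h(2) = 220
  h(2) = -55.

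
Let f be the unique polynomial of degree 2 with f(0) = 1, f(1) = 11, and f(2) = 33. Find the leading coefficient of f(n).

Write f(n) = an^2 + bn + c. Substituting each data point gives a linear system:
  c = 1
  a + b + c = 11
  4a + 2b + c = 33
Solving the system yields a = 6, b = 4, c = 1.
So f(n) = 6n² + 4n + 1.
The leading coefficient is 6.

6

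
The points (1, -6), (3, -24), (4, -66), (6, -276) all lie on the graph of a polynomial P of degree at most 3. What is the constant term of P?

-6

Write P(t) = at^3 + bt^2 + ct + d. Substituting each data point gives a linear system:
  a + b + c + d = -6
  27a + 9b + 3c + d = -24
  64a + 16b + 4c + d = -66
  216a + 36b + 6c + d = -276
Solving the system yields a = -2, b = 5, c = -3, d = -6.
So P(t) = -2t^3 + 5t^2 - 3t - 6.
The constant term is -6.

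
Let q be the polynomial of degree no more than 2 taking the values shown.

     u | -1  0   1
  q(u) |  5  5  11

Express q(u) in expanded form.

q(u) = 3u^2 + 3u + 5

Write q(u) = au^2 + bu + c. Substituting each data point gives a linear system:
  a - b + c = 5
  c = 5
  a + b + c = 11
Solving the system yields a = 3, b = 3, c = 5.
So q(u) = 3u^2 + 3u + 5.
Check: q(1) = 11. ✓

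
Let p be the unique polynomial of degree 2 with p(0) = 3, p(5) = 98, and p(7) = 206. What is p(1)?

Using the Lagrange interpolation formula with nodes 0, 5, 7:
  L_0(s) = (s - 5)(s - 7) / 35
  L_1(s) = s(s - 7) / -10
  L_2(s) = s(s - 5) / 14
Then p(s) = 3·L_0(s) + 98·L_1(s) + 206·L_2(s).
Expanding and collecting terms gives p(s) = 5s^2 - 6s + 3.
Evaluating at s = 1: p(1) = 2.

2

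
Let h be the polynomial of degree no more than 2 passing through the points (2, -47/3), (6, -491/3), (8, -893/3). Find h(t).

h(t) = -5t^2 + 3t - 5/3

Using the Lagrange interpolation formula with nodes 2, 6, 8:
  L_0(t) = (t - 6)(t - 8) / 24
  L_1(t) = (t - 2)(t - 8) / -8
  L_2(t) = (t - 2)(t - 6) / 12
Then h(t) = -47/3·L_0(t) - 491/3·L_1(t) - 893/3·L_2(t).
Expanding and collecting terms gives h(t) = -5t^2 + 3t - 5/3.
Check: h(6) = -491/3. ✓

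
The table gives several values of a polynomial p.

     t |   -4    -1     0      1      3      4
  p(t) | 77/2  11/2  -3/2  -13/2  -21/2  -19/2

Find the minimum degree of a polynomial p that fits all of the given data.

Divided differences on the nodes -4, -1, 0, 1, 3, 4:
  order 0: 77/2  11/2  -3/2  -13/2  -21/2  -19/2
  order 1: -11  -7  -5  -2  1
  order 2: 1  1  1  1
  order 3: 0  0  0
  order 4: 0  0
  order 5: 0
The order-2 divided differences are all 1 (nonzero) and every higher order vanishes, so the data lies on a polynomial of degree exactly 2.

2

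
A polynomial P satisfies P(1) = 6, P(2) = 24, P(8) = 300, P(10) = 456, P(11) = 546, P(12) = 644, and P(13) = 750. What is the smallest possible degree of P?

2

Divided differences on the nodes 1, 2, 8, 10, 11, 12, 13:
  order 0: 6  24  300  456  546  644  750
  order 1: 18  46  78  90  98  106
  order 2: 4  4  4  4  4
  order 3: 0  0  0  0
  order 4: 0  0  0
  order 5: 0  0
  order 6: 0
The order-2 divided differences are all 4 (nonzero) and every higher order vanishes, so the data lies on a polynomial of degree exactly 2.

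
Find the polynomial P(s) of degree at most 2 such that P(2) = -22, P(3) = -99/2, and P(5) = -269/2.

P(s) = -5s^2 - (5/2)s + 3

Write P(s) = as^2 + bs + c. Substituting each data point gives a linear system:
  4a + 2b + c = -22
  9a + 3b + c = -99/2
  25a + 5b + c = -269/2
Solving the system yields a = -5, b = -5/2, c = 3.
So P(s) = -5s² - (5/2)s + 3.
Check: P(2) = -22. ✓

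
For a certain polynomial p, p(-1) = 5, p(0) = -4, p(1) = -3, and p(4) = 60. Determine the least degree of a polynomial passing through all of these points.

Divided differences on the nodes -1, 0, 1, 4:
  order 0: 5  -4  -3  60
  order 1: -9  1  21
  order 2: 5  5
  order 3: 0
The order-2 divided differences are all 5 (nonzero) and every higher order vanishes, so the data lies on a polynomial of degree exactly 2.

2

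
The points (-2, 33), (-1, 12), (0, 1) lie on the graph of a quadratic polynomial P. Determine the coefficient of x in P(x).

Write P(x) = ax^2 + bx + c. Substituting each data point gives a linear system:
  4a - 2b + c = 33
  a - b + c = 12
  c = 1
Solving the system yields a = 5, b = -6, c = 1.
So P(x) = 5x^2 - 6x + 1.
The coefficient of x is -6.

-6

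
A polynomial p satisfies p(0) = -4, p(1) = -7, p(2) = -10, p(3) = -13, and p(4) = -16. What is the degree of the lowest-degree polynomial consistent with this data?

1

Forward differences of the values at s = 0, 1, 2, 3, 4:
  p  : -4  -7  -10  -13  -16
  Δ  : -3  -3  -3  -3
  Δ^2: 0  0  0
  Δ^3: 0  0
  Δ^4: 0
The first differences are constant (-3) and nonzero, while all higher differences vanish, so the minimal degree is 1.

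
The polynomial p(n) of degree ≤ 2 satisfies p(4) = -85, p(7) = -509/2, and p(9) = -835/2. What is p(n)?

Write p(n) = an^2 + bn + c. Substituting each data point gives a linear system:
  16a + 4b + c = -85
  49a + 7b + c = -509/2
  81a + 9b + c = -835/2
Solving the system yields a = -5, b = -3/2, c = 1.
So p(n) = -5n² - (3/2)n + 1.
Check: p(9) = -835/2. ✓

p(n) = -5n^2 - (3/2)n + 1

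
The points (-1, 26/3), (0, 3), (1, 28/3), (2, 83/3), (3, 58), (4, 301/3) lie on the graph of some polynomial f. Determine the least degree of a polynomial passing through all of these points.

2

Forward differences of the values at n = -1, 0, 1, 2, 3, 4:
  f  : 26/3  3  28/3  83/3  58  301/3
  Δ  : -17/3  19/3  55/3  91/3  127/3
  Δ^2: 12  12  12  12
  Δ^3: 0  0  0
  Δ^4: 0  0
  Δ^5: 0
The second differences are constant (12) and nonzero, while all higher differences vanish, so the minimal degree is 2.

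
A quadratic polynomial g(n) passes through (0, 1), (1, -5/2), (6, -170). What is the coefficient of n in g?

3/2

Write g(n) = an^2 + bn + c. Substituting each data point gives a linear system:
  c = 1
  a + b + c = -5/2
  36a + 6b + c = -170
Solving the system yields a = -5, b = 3/2, c = 1.
So g(n) = -5n² + (3/2)n + 1.
The coefficient of n is 3/2.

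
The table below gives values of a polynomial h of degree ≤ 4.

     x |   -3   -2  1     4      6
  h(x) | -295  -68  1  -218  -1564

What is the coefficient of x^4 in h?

-2

Write h(x) = ax^4 + bx^3 + cx^2 + dx + e. Substituting each data point gives a linear system:
  81a - 27b + 9c - 3d + e = -295
  16a - 8b + 4c - 2d + e = -68
  a + b + c + d + e = 1
  256a + 64b + 16c + 4d + e = -218
  1296a + 216b + 36c + 6d + e = -1564
Solving the system yields a = -2, b = 5, c = -1, d = -3, e = 2.
So h(x) = -2x⁴ + 5x³ - x² - 3x + 2.
The leading coefficient is -2.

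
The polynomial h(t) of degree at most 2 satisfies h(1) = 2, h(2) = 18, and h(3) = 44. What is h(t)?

h(t) = 5t^2 + t - 4

Write h(t) = at^2 + bt + c. Substituting each data point gives a linear system:
  a + b + c = 2
  4a + 2b + c = 18
  9a + 3b + c = 44
Solving the system yields a = 5, b = 1, c = -4.
So h(t) = 5t^2 + t - 4.
Check: h(3) = 44. ✓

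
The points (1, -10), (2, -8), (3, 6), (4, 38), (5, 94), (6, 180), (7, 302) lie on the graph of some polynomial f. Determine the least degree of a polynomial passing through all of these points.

3

Forward differences of the values at s = 1, 2, 3, 4, 5, 6, 7:
  f  : -10  -8  6  38  94  180  302
  Δ  : 2  14  32  56  86  122
  Δ^2: 12  18  24  30  36
  Δ^3: 6  6  6  6
  Δ^4: 0  0  0
  Δ^5: 0  0
  Δ^6: 0
The third differences are constant (6) and nonzero, while all higher differences vanish, so the minimal degree is 3.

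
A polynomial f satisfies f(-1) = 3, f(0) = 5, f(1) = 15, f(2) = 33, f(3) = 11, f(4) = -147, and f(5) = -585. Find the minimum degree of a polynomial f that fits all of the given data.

Forward differences of the values at s = -1, 0, 1, 2, 3, 4, 5:
  f  : 3  5  15  33  11  -147  -585
  Δ  : 2  10  18  -22  -158  -438
  Δ^2: 8  8  -40  -136  -280
  Δ^3: 0  -48  -96  -144
  Δ^4: -48  -48  -48
  Δ^5: 0  0
  Δ^6: 0
The fourth differences are constant (-48) and nonzero, while all higher differences vanish, so the minimal degree is 4.

4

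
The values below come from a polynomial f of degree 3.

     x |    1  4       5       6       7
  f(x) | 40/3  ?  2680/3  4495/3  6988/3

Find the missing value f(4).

1435/3

The 4 known points determine the degree-3 polynomial uniquely.
Write f(x) = ax^3 + bx^2 + cx + d. Substituting each data point gives a linear system:
  a + b + c + d = 40/3
  125a + 25b + 5c + d = 2680/3
  216a + 36b + 6c + d = 4495/3
  343a + 49b + 7c + d = 6988/3
Solving the system yields a = 6, b = 5, c = 4, d = -5/3.
So f(x) = 6x³ + 5x² + 4x - 5/3.
Then f(4) = 1435/3.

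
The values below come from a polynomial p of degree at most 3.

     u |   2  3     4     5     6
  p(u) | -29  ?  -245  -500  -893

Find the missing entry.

On equispaced nodes a degree-3 polynomial has vanishing fourth forward difference, so
  p(2) - 4·p(3) + 6·p(4) - 4·p(5) + p(6) = 0.
Substituting the known values and solving for p(3):
  -4·p(3) = 392
  p(3) = -98.

-98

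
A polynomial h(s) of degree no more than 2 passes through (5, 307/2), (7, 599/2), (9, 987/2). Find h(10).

1217/2

Write h(s) = as^2 + bs + c. Substituting each data point gives a linear system:
  25a + 5b + c = 307/2
  49a + 7b + c = 599/2
  81a + 9b + c = 987/2
Solving the system yields a = 6, b = 1, c = -3/2.
So h(s) = 6s^2 + s - 3/2.
Then h(10) = 1217/2.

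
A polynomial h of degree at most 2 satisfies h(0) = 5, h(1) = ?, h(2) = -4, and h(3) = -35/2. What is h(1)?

7/2

The 3 known points determine the degree-2 polynomial uniquely.
Write h(x) = ax^2 + bx + c. Substituting each data point gives a linear system:
  c = 5
  4a + 2b + c = -4
  9a + 3b + c = -35/2
Solving the system yields a = -3, b = 3/2, c = 5.
So h(x) = -3x^2 + (3/2)x + 5.
Then h(1) = 7/2.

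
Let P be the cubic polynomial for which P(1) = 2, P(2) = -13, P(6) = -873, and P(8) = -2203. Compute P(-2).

Using the Lagrange interpolation formula with nodes 1, 2, 6, 8:
  L_0(x) = (x - 2)(x - 6)(x - 8) / -35
  L_1(x) = (x - 1)(x - 6)(x - 8) / 24
  L_2(x) = (x - 1)(x - 2)(x - 8) / -40
  L_3(x) = (x - 1)(x - 2)(x - 6) / 84
Then P(x) = 2·L_0(x) - 13·L_1(x) - 873·L_2(x) - 2203·L_3(x).
Expanding and collecting terms gives P(x) = -5x^3 + 5x^2 + 5x - 3.
Evaluating at x = -2: P(-2) = 47.

47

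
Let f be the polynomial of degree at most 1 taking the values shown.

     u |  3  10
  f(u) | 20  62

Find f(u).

Write f(u) = au + b. Substituting each data point gives a linear system:
  3a + b = 20
  10a + b = 62
Solving the system yields a = 6, b = 2.
So f(u) = 6u + 2.
Check: f(10) = 62. ✓

f(u) = 6u + 2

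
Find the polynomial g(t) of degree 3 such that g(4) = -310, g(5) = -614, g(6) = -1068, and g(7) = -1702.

Using the Lagrange interpolation formula with nodes 4, 5, 6, 7:
  L_0(t) = (t - 5)(t - 6)(t - 7) / -6
  L_1(t) = (t - 4)(t - 6)(t - 7) / 2
  L_2(t) = (t - 4)(t - 5)(t - 7) / -2
  L_3(t) = (t - 4)(t - 5)(t - 6) / 6
Then g(t) = -310·L_0(t) - 614·L_1(t) - 1068·L_2(t) - 1702·L_3(t).
Expanding and collecting terms gives g(t) = -5t^3 + t + 6.
Check: g(6) = -1068. ✓

g(t) = -5t^3 + t + 6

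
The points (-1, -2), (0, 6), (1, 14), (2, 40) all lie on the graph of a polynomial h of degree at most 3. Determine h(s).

Using the Lagrange interpolation formula with nodes -1, 0, 1, 2:
  L_0(s) = s(s - 1)(s - 2) / -6
  L_1(s) = (s + 1)(s - 1)(s - 2) / 2
  L_2(s) = (s + 1)s(s - 2) / -2
  L_3(s) = (s + 1)s(s - 1) / 6
Then h(s) = -2·L_0(s) + 6·L_1(s) + 14·L_2(s) + 40·L_3(s).
Expanding and collecting terms gives h(s) = 3s³ + 5s + 6.
Check: h(-1) = -2. ✓

h(s) = 3s^3 + 5s + 6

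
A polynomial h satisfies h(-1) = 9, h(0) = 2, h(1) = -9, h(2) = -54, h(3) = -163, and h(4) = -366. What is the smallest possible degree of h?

3

Forward differences of the values at n = -1, 0, 1, 2, 3, 4:
  h  : 9  2  -9  -54  -163  -366
  Δ  : -7  -11  -45  -109  -203
  Δ^2: -4  -34  -64  -94
  Δ^3: -30  -30  -30
  Δ^4: 0  0
  Δ^5: 0
The third differences are constant (-30) and nonzero, while all higher differences vanish, so the minimal degree is 3.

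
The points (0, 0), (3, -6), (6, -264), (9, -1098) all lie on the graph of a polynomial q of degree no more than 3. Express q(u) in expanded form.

q(u) = -2u^3 + 4u^2 + 4u

Using the Lagrange interpolation formula with nodes 0, 3, 6, 9:
  L_0(u) = (u - 3)(u - 6)(u - 9) / -162
  L_1(u) = u(u - 6)(u - 9) / 54
  L_2(u) = u(u - 3)(u - 9) / -54
  L_3(u) = u(u - 3)(u - 6) / 162
Then q(u) = 0·L_0(u) - 6·L_1(u) - 264·L_2(u) - 1098·L_3(u).
Expanding and collecting terms gives q(u) = -2u^3 + 4u^2 + 4u.
Check: q(9) = -1098. ✓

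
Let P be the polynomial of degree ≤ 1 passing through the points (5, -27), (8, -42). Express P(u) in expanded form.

Write P(u) = au + b. Substituting each data point gives a linear system:
  5a + b = -27
  8a + b = -42
Solving the system yields a = -5, b = -2.
So P(u) = -5u - 2.
Check: P(8) = -42. ✓

P(u) = -5u - 2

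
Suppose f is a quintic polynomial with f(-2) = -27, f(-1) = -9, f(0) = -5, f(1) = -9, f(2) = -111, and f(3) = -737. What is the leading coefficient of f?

Write f(u) = au^5 + bu^4 + cu^3 + du^2 + eu + k. Substituting each data point gives a linear system:
  -32a + 16b - 8c + 4d - 2e + k = -27
  -a + b - c + d - e + k = -9
  k = -5
  a + b + c + d + e + k = -9
  32a + 16b + 8c + 4d + 2e + k = -111
  243a + 81b + 27c + 9d + 3e + k = -737
Solving the system yields a = -2, b = -4, c = 3, d = 0, e = -1, k = -5.
So f(u) = -2u^5 - 4u^4 + 3u^3 - u - 5.
The leading coefficient is -2.

-2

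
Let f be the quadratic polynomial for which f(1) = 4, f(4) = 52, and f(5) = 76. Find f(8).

172

Using the Lagrange interpolation formula with nodes 1, 4, 5:
  L_0(u) = (u - 4)(u - 5) / 12
  L_1(u) = (u - 1)(u - 5) / -3
  L_2(u) = (u - 1)(u - 4) / 4
Then f(u) = 4·L_0(u) + 52·L_1(u) + 76·L_2(u).
Expanding and collecting terms gives f(u) = 2u^2 + 6u - 4.
Evaluating at u = 8: f(8) = 172.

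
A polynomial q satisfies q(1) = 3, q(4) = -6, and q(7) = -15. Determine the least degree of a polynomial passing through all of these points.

1

Forward differences of the values at n = 1, 4, 7:
  q  : 3  -6  -15
  Δ  : -9  -9
  Δ^2: 0
The first differences are constant (-9) and nonzero, while all higher differences vanish, so the minimal degree is 1.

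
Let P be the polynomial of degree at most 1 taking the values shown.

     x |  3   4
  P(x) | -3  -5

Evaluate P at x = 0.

3

Write P(x) = ax + b. Substituting each data point gives a linear system:
  3a + b = -3
  4a + b = -5
Solving the system yields a = -2, b = 3.
So P(x) = -2x + 3.
Then P(0) = 3.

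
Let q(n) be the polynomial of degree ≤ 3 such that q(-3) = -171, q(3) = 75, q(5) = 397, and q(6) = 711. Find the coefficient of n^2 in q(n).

-5

Write q(n) = an^3 + bn^2 + cn + d. Substituting each data point gives a linear system:
  -27a + 9b - 3c + d = -171
  27a + 9b + 3c + d = 75
  125a + 25b + 5c + d = 397
  216a + 36b + 6c + d = 711
Solving the system yields a = 4, b = -5, c = 5, d = -3.
So q(n) = 4n^3 - 5n^2 + 5n - 3.
The coefficient of n^2 is -5.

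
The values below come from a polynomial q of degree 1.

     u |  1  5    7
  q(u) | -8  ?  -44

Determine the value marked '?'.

The 2 known points determine the degree-1 polynomial uniquely.
Write q(u) = au + b. Substituting each data point gives a linear system:
  a + b = -8
  7a + b = -44
Solving the system yields a = -6, b = -2.
So q(u) = -6u - 2.
Then q(5) = -32.

-32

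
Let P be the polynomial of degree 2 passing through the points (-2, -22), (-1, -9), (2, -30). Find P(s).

P(s) = -5s^2 - 2s - 6

Write P(s) = as^2 + bs + c. Substituting each data point gives a linear system:
  4a - 2b + c = -22
  a - b + c = -9
  4a + 2b + c = -30
Solving the system yields a = -5, b = -2, c = -6.
So P(s) = -5s² - 2s - 6.
Check: P(-2) = -22. ✓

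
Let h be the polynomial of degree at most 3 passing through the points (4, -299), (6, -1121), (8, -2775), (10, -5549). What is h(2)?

-21

Using the Lagrange interpolation formula with nodes 4, 6, 8, 10:
  L_0(s) = (s - 6)(s - 8)(s - 10) / -48
  L_1(s) = (s - 4)(s - 8)(s - 10) / 16
  L_2(s) = (s - 4)(s - 6)(s - 10) / -16
  L_3(s) = (s - 4)(s - 6)(s - 8) / 48
Then h(s) = -299·L_0(s) - 1121·L_1(s) - 2775·L_2(s) - 5549·L_3(s).
Expanding and collecting terms gives h(s) = -6s^3 + 4s^2 + 5s + 1.
Evaluating at s = 2: h(2) = -21.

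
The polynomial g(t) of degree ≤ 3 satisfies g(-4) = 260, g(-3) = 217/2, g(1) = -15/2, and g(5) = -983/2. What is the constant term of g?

-4

Write g(t) = at^3 + bt^2 + ct + d. Substituting each data point gives a linear system:
  -64a + 16b - 4c + d = 260
  -27a + 9b - 3c + d = 217/2
  a + b + c + d = -15/2
  125a + 25b + 5c + d = -983/2
Solving the system yields a = -4, b = 1/2, c = 0, d = -4.
So g(t) = -4t^3 + (1/2)t^2 - 4.
The constant term is -4.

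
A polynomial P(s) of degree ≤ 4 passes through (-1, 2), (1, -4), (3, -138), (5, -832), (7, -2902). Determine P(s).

Using the Lagrange interpolation formula with nodes -1, 1, 3, 5, 7:
  L_0(s) = (s - 1)(s - 3)(s - 5)(s - 7) / 384
  L_1(s) = (s + 1)(s - 3)(s - 5)(s - 7) / -96
  L_2(s) = (s + 1)(s - 1)(s - 5)(s - 7) / 64
  L_3(s) = (s + 1)(s - 1)(s - 3)(s - 7) / -96
  L_4(s) = (s + 1)(s - 1)(s - 3)(s - 5) / 384
Then P(s) = 2·L_0(s) - 4·L_1(s) - 138·L_2(s) - 832·L_3(s) - 2902·L_4(s).
Expanding and collecting terms gives P(s) = -s⁴ - s³ - 3s² - 2s + 3.
Check: P(3) = -138. ✓

P(s) = -s^4 - s^3 - 3s^2 - 2s + 3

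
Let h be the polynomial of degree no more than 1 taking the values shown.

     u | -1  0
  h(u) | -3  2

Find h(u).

h(u) = 5u + 2

Using the Lagrange interpolation formula with nodes -1, 0:
  L_0(u) = u / -1
  L_1(u) = (u + 1) / 1
Then h(u) = -3·L_0(u) + 2·L_1(u).
Expanding and collecting terms gives h(u) = 5u + 2.
Check: h(-1) = -3. ✓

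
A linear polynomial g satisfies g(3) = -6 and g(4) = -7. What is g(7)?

-10

Using the Lagrange interpolation formula with nodes 3, 4:
  L_0(s) = (s - 4) / -1
  L_1(s) = (s - 3) / 1
Then g(s) = -6·L_0(s) - 7·L_1(s).
Expanding and collecting terms gives g(s) = -s - 3.
Evaluating at s = 7: g(7) = -10.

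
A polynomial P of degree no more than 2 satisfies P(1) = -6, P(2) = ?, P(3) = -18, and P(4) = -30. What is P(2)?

The 3 known points determine the degree-2 polynomial uniquely.
Write P(t) = at^2 + bt + c. Substituting each data point gives a linear system:
  a + b + c = -6
  9a + 3b + c = -18
  16a + 4b + c = -30
Solving the system yields a = -2, b = 2, c = -6.
So P(t) = -2t² + 2t - 6.
Then P(2) = -10.

-10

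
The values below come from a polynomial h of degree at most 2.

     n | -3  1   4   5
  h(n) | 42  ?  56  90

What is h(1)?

The 3 known points determine the degree-2 polynomial uniquely.
Write h(n) = an^2 + bn + c. Substituting each data point gives a linear system:
  9a - 3b + c = 42
  16a + 4b + c = 56
  25a + 5b + c = 90
Solving the system yields a = 4, b = -2, c = 0.
So h(n) = 4n^2 - 2n.
Then h(1) = 2.

2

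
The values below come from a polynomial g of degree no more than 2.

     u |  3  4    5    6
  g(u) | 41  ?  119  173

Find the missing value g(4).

On equispaced nodes a degree-2 polynomial has vanishing third forward difference, so
  - g(3) + 3·g(4) - 3·g(5) + g(6) = 0.
Substituting the known values and solving for g(4):
  3·g(4) = 225
  g(4) = 75.

75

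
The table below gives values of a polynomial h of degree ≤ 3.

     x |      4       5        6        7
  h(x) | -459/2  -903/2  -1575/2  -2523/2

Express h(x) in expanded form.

Write h(x) = ax^3 + bx^2 + cx + d. Substituting each data point gives a linear system:
  64a + 16b + 4c + d = -459/2
  125a + 25b + 5c + d = -903/2
  216a + 36b + 6c + d = -1575/2
  343a + 49b + 7c + d = -2523/2
Solving the system yields a = -4, b = 3, c = -5, d = -3/2.
So h(x) = -4x^3 + 3x^2 - 5x - 3/2.
Check: h(5) = -903/2. ✓

h(x) = -4x^3 + 3x^2 - 5x - 3/2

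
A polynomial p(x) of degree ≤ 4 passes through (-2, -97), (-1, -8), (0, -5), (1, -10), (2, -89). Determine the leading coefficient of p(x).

-6

Write p(x) = ax^4 + bx^3 + cx^2 + dx + e. Substituting each data point gives a linear system:
  16a - 8b + 4c - 2d + e = -97
  a - b + c - d + e = -8
  e = -5
  a + b + c + d + e = -10
  16a + 8b + 4c + 2d + e = -89
Solving the system yields a = -6, b = 1, c = 2, d = -2, e = -5.
So p(x) = -6x^4 + x^3 + 2x^2 - 2x - 5.
The leading coefficient is -6.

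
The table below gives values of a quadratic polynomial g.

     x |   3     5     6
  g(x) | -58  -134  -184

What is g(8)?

Write g(x) = ax^2 + bx + c. Substituting each data point gives a linear system:
  9a + 3b + c = -58
  25a + 5b + c = -134
  36a + 6b + c = -184
Solving the system yields a = -4, b = -6, c = -4.
So g(x) = -4x² - 6x - 4.
Then g(8) = -308.

-308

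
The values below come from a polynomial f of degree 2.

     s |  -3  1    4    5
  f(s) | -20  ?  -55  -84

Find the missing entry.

The 3 known points determine the degree-2 polynomial uniquely.
Write f(s) = as^2 + bs + c. Substituting each data point gives a linear system:
  9a - 3b + c = -20
  16a + 4b + c = -55
  25a + 5b + c = -84
Solving the system yields a = -3, b = -2, c = 1.
So f(s) = -3s^2 - 2s + 1.
Then f(1) = -4.

-4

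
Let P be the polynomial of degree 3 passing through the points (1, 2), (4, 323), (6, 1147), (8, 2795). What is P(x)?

P(x) = 6x^3 - 5x^2 + 6x - 5

Write P(x) = ax^3 + bx^2 + cx + d. Substituting each data point gives a linear system:
  a + b + c + d = 2
  64a + 16b + 4c + d = 323
  216a + 36b + 6c + d = 1147
  512a + 64b + 8c + d = 2795
Solving the system yields a = 6, b = -5, c = 6, d = -5.
So P(x) = 6x³ - 5x² + 6x - 5.
Check: P(4) = 323. ✓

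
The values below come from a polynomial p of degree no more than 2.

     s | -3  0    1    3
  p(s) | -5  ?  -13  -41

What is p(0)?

The 3 known points determine the degree-2 polynomial uniquely.
Write p(s) = as^2 + bs + c. Substituting each data point gives a linear system:
  9a - 3b + c = -5
  a + b + c = -13
  9a + 3b + c = -41
Solving the system yields a = -2, b = -6, c = -5.
So p(s) = -2s² - 6s - 5.
Then p(0) = -5.

-5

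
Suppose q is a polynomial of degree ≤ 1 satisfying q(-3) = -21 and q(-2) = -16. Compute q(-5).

-31

Write q(n) = an + b. Substituting each data point gives a linear system:
  -3a + b = -21
  -2a + b = -16
Solving the system yields a = 5, b = -6.
So q(n) = 5n - 6.
Then q(-5) = -31.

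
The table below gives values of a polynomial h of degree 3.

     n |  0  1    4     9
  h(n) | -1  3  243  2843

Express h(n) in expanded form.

h(n) = 4n^3 - n^2 + n - 1

Using the Lagrange interpolation formula with nodes 0, 1, 4, 9:
  L_0(n) = (n - 1)(n - 4)(n - 9) / -36
  L_1(n) = n(n - 4)(n - 9) / 24
  L_2(n) = n(n - 1)(n - 9) / -60
  L_3(n) = n(n - 1)(n - 4) / 360
Then h(n) = -1·L_0(n) + 3·L_1(n) + 243·L_2(n) + 2843·L_3(n).
Expanding and collecting terms gives h(n) = 4n^3 - n^2 + n - 1.
Check: h(0) = -1. ✓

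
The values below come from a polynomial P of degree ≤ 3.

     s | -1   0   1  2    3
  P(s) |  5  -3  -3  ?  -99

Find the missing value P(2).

On equispaced nodes a degree-3 polynomial has vanishing fourth forward difference, so
  P(-1) - 4·P(0) + 6·P(1) - 4·P(2) + P(3) = 0.
Substituting the known values and solving for P(2):
  -4·P(2) = 100
  P(2) = -25.

-25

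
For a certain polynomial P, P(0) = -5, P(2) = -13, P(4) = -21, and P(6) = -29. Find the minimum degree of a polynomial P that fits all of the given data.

Forward differences of the values at u = 0, 2, 4, 6:
  P  : -5  -13  -21  -29
  Δ  : -8  -8  -8
  Δ^2: 0  0
  Δ^3: 0
The first differences are constant (-8) and nonzero, while all higher differences vanish, so the minimal degree is 1.

1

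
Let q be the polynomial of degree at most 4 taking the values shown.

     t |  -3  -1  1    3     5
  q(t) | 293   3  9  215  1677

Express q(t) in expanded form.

q(t) = 3t^4 - 2t^3 + t^2 + 5t + 2

Write q(t) = at^4 + bt^3 + ct^2 + dt + e. Substituting each data point gives a linear system:
  81a - 27b + 9c - 3d + e = 293
  a - b + c - d + e = 3
  a + b + c + d + e = 9
  81a + 27b + 9c + 3d + e = 215
  625a + 125b + 25c + 5d + e = 1677
Solving the system yields a = 3, b = -2, c = 1, d = 5, e = 2.
So q(t) = 3t^4 - 2t^3 + t^2 + 5t + 2.
Check: q(-3) = 293. ✓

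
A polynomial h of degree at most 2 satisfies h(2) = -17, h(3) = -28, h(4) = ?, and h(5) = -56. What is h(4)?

The 3 known points determine the degree-2 polynomial uniquely.
Write h(x) = ax^2 + bx + c. Substituting each data point gives a linear system:
  4a + 2b + c = -17
  9a + 3b + c = -28
  25a + 5b + c = -56
Solving the system yields a = -1, b = -6, c = -1.
So h(x) = -x^2 - 6x - 1.
Then h(4) = -41.

-41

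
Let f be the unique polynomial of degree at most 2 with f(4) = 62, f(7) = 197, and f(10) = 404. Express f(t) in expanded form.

Using the Lagrange interpolation formula with nodes 4, 7, 10:
  L_0(t) = (t - 7)(t - 10) / 18
  L_1(t) = (t - 4)(t - 10) / -9
  L_2(t) = (t - 4)(t - 7) / 18
Then f(t) = 62·L_0(t) + 197·L_1(t) + 404·L_2(t).
Expanding and collecting terms gives f(t) = 4t^2 + t - 6.
Check: f(7) = 197. ✓

f(t) = 4t^2 + t - 6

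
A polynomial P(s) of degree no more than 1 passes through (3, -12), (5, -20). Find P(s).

Write P(s) = as + b. Substituting each data point gives a linear system:
  3a + b = -12
  5a + b = -20
Solving the system yields a = -4, b = 0.
So P(s) = -4s.
Check: P(3) = -12. ✓

P(s) = -4s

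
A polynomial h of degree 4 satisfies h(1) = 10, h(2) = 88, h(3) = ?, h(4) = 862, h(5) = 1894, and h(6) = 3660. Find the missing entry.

On equispaced nodes a degree-4 polynomial has vanishing fifth forward difference, so
  - h(1) + 5·h(2) - 10·h(3) + 10·h(4) - 5·h(5) + h(6) = 0.
Substituting the known values and solving for h(3):
  -10·h(3) = -3240
  h(3) = 324.

324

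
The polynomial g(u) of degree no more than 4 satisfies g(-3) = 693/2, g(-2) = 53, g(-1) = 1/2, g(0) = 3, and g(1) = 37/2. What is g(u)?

g(u) = 6u^4 + 5u^3 + (1/2)u^2 + 4u + 3

Using the Lagrange interpolation formula with nodes -3, -2, -1, 0, 1:
  L_0(u) = (u + 2)(u + 1)u(u - 1) / 24
  L_1(u) = (u + 3)(u + 1)u(u - 1) / -6
  L_2(u) = (u + 3)(u + 2)u(u - 1) / 4
  L_3(u) = (u + 3)(u + 2)(u + 1)(u - 1) / -6
  L_4(u) = (u + 3)(u + 2)(u + 1)u / 24
Then g(u) = 693/2·L_0(u) + 53·L_1(u) + 1/2·L_2(u) + 3·L_3(u) + 37/2·L_4(u).
Expanding and collecting terms gives g(u) = 6u^4 + 5u^3 + (1/2)u^2 + 4u + 3.
Check: g(-2) = 53. ✓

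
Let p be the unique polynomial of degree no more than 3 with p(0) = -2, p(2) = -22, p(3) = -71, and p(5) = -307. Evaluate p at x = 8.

-1186

Using the Lagrange interpolation formula with nodes 0, 2, 3, 5:
  L_0(x) = (x - 2)(x - 3)(x - 5) / -30
  L_1(x) = x(x - 3)(x - 5) / 6
  L_2(x) = x(x - 2)(x - 5) / -6
  L_3(x) = x(x - 2)(x - 3) / 30
Then p(x) = -2·L_0(x) - 22·L_1(x) - 71·L_2(x) - 307·L_3(x).
Expanding and collecting terms gives p(x) = -2x^3 - 3x^2 + 4x - 2.
Evaluating at x = 8: p(8) = -1186.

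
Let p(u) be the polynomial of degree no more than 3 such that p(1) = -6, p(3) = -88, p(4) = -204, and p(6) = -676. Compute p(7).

Write p(u) = au^3 + bu^2 + cu + d. Substituting each data point gives a linear system:
  a + b + c + d = -6
  27a + 9b + 3c + d = -88
  64a + 16b + 4c + d = -204
  216a + 36b + 6c + d = -676
Solving the system yields a = -3, b = -1, c = 2, d = -4.
So p(u) = -3u³ - u² + 2u - 4.
Then p(7) = -1068.

-1068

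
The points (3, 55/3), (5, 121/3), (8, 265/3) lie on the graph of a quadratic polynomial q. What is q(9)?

325/3

Write q(x) = ax^2 + bx + c. Substituting each data point gives a linear system:
  9a + 3b + c = 55/3
  25a + 5b + c = 121/3
  64a + 8b + c = 265/3
Solving the system yields a = 1, b = 3, c = 1/3.
So q(x) = x^2 + 3x + 1/3.
Then q(9) = 325/3.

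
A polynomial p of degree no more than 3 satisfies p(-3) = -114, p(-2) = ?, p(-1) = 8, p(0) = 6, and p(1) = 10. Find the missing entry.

-20

On equispaced nodes a degree-3 polynomial has vanishing fourth forward difference, so
  p(-3) - 4·p(-2) + 6·p(-1) - 4·p(0) + p(1) = 0.
Substituting the known values and solving for p(-2):
  -4·p(-2) = 80
  p(-2) = -20.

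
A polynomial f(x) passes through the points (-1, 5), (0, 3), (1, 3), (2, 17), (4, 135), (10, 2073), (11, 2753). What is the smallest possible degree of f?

Divided differences on the nodes -1, 0, 1, 2, 4, 10, 11:
  order 0: 5  3  3  17  135  2073  2753
  order 1: -2  0  14  59  323  680
  order 2: 1  7  15  33  51
  order 3: 2  2  2  2
  order 4: 0  0  0
  order 5: 0  0
  order 6: 0
The order-3 divided differences are all 2 (nonzero) and every higher order vanishes, so the data lies on a polynomial of degree exactly 3.

3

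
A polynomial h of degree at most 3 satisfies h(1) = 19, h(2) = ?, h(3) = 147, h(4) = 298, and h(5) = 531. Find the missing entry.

60

On equispaced nodes a degree-3 polynomial has vanishing fourth forward difference, so
  h(1) - 4·h(2) + 6·h(3) - 4·h(4) + h(5) = 0.
Substituting the known values and solving for h(2):
  -4·h(2) = -240
  h(2) = 60.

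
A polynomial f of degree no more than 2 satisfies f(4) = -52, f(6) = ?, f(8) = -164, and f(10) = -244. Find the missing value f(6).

-100

On equispaced nodes a degree-2 polynomial has vanishing third forward difference, so
  - f(4) + 3·f(6) - 3·f(8) + f(10) = 0.
Substituting the known values and solving for f(6):
  3·f(6) = -300
  f(6) = -100.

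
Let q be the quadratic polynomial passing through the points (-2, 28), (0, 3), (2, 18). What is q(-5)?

Using the Lagrange interpolation formula with nodes -2, 0, 2:
  L_0(x) = x(x - 2) / 8
  L_1(x) = (x + 2)(x - 2) / -4
  L_2(x) = (x + 2)x / 8
Then q(x) = 28·L_0(x) + 3·L_1(x) + 18·L_2(x).
Expanding and collecting terms gives q(x) = 5x² - (5/2)x + 3.
Evaluating at x = -5: q(-5) = 281/2.

281/2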